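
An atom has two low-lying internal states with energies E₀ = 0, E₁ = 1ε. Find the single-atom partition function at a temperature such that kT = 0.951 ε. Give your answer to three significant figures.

Eᵢ/kT = 0, 1.0515.
Z = Σ e^(−Eᵢ/kT) = e^(−0) + e^(−1.0515) = 1.0000 + 0.34941 = 1.3494.

Z = 1.35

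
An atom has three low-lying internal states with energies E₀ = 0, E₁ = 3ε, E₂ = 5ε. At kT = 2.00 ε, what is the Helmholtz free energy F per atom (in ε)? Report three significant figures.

-0.533 ε

Eᵢ/kT = 0, 1.5000, 2.5000.
Z = Σ e^(−Eᵢ/kT) = e^(−0) + e^(−1.5000) + e^(−2.5000) = 1.0000 + 0.22313 + 0.082085 = 1.3052.
F = −kT ln Z = −2.00 × ln(1.3052) = −2.00 × 0.26636 = -0.533 ε.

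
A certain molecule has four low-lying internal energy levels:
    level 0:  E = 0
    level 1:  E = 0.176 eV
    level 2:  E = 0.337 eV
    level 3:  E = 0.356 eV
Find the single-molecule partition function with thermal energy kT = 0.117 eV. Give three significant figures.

Z = 1.33

Eᵢ/kT = 0, 1.5043, 2.8803, 3.0427.
Z = Σ e^(−Eᵢ/kT) = e^(−0) + e^(−1.5043) + e^(−2.8803) + e^(−3.0427) = 1.0000 + 0.22217 + 0.056118 + 0.047706 = 1.3260.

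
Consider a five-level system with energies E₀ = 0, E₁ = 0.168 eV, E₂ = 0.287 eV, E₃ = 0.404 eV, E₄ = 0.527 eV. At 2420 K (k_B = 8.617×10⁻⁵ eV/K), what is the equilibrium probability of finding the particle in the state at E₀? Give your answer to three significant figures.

0.520

k_BT = 8.617×10⁻⁵ × 2420 K = 0.20853 eV.
Eᵢ/kT = 0, 0.80564, 1.3763, 1.9374, 2.5272.
Z = Σ e^(−Eᵢ/kT) = e^(−0) + e^(−0.80564) + e^(−1.3763) + e^(−1.9374) + e^(−2.5272) = 1.0000 + 0.44680 + 0.25251 + 0.14408 + 0.079882 = 1.9233.
P₀ = e^(−E₀/kT) / Z = 1.0000/1.9233 = 0.520.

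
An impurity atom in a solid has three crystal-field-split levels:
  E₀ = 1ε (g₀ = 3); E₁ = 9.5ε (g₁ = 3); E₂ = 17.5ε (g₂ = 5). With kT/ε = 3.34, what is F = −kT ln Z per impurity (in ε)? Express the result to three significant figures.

-2.96 ε

Eᵢ/kT = 0.29940, 2.8443, 5.2395.
Z = Σ gᵢe^(−Eᵢ/kT) = 3·e^(−0.29940) + 3·e^(−2.8443) + 5·e^(−5.2395) = 2.2238 + 0.17452 + 0.026515 = 2.4248.
F = −kT ln Z = −3.34 × ln(2.4248) = −3.34 × 0.88575 = -2.96 ε.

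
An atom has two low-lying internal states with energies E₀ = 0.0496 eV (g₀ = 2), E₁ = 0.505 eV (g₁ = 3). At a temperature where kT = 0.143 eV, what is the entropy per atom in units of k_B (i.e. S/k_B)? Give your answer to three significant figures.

Eᵢ/kT = 0.34685, 3.5315.
Z = Σ gᵢe^(−Eᵢ/kT) = 2·e^(−0.34685) + 3·e^(−3.5315) = 1.4138 + 0.087783 = 1.5016.
⟨E⟩ = Σ EᵢPᵢ = 0.076222 eV.
S/k_B = ln Z + ⟨E⟩/kT = ln(1.5016) + 0.076222/0.143 = 0.40653 + 0.53302 = 0.940.

0.940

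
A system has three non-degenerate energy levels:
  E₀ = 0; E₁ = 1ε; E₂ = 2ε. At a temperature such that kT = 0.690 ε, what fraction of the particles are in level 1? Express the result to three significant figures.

0.182

Eᵢ/kT = 0, 1.4493, 2.8986.
Z = Σ e^(−Eᵢ/kT) = e^(−0) + e^(−1.4493) + e^(−2.8986) = 1.0000 + 0.23473 + 0.055100 = 1.2898.
P₁ = e^(−E₁/kT) / Z = 0.23473/1.2898 = 0.182.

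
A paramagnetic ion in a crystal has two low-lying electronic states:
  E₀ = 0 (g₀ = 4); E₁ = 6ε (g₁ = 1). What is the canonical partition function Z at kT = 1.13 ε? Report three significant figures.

Eᵢ/kT = 0, 5.3097.
Z = Σ gᵢe^(−Eᵢ/kT) = 4·e^(−0) + 1·e^(−5.3097) = 4.0000 + 0.0049434 = 4.0049.

Z = 4.00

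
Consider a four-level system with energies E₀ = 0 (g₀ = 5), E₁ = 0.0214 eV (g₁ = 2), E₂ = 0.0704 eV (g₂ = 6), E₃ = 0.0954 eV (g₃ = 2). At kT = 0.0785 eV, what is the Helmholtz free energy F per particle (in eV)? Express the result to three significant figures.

-0.177 eV

Eᵢ/kT = 0, 0.27261, 0.89682, 1.2153.
Z = Σ gᵢe^(−Eᵢ/kT) = 5·e^(−0) + 2·e^(−0.27261) + 6·e^(−0.89682) + 2·e^(−1.2153) = 5.0000 + 1.5228 + 2.4472 + 0.59324 = 9.5632.
F = −kT ln Z = −0.0785 × ln(9.5632) = −0.0785 × 2.2579 = -0.177 eV.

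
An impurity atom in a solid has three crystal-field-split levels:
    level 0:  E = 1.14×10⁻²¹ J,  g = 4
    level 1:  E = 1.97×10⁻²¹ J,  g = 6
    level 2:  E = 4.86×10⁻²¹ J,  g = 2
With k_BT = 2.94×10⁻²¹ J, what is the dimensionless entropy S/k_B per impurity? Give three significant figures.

Eᵢ/kT = 0.38776, 0.67007, 1.6531.
Z = Σ gᵢe^(−Eᵢ/kT) = 4·e^(−0.38776) + 6·e^(−0.67007) + 2·e^(−1.6531) = 2.7143 + 3.0700 + 0.38291 = 6.1672.
⟨E⟩ = Σ EᵢPᵢ = 1.7841 ×10⁻²¹ J.
S/k_B = ln Z + ⟨E⟩/kT = ln(6.1672) + 1.7841/2.94 = 1.8192 + 0.60684 = 2.43.

2.43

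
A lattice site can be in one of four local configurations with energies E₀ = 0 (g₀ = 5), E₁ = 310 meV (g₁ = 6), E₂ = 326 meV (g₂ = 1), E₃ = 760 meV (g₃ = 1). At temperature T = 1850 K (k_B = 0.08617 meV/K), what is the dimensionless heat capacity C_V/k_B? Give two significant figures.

k_BT = 0.08617 × 1850 K = 159.4 meV.
Eᵢ/kT = 0, 1.945, 2.045, 4.768.
Z = Σ gᵢe^(−Eᵢ/kT) = 5·e^(−0) + 6·e^(−1.945) + 1·e^(−2.045) + 1·e^(−4.768) = 5.000 + 0.8579 + 0.1294 + 0.008497 = 5.996.
⟨E⟩ = 52.47 meV, ⟨E²⟩ = 16860 meV².
C_V/k_B = (⟨E²⟩ − ⟨E⟩²)/(kT)² = (16860 − 2753)/25410 = 0.56.

0.56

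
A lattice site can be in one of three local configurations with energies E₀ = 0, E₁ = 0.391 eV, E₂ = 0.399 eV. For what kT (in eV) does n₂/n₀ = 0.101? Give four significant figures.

n₂/n₀ = exp[−(E₂−E₀)/kT] = 0.101.
⇒ (E₂−E₀)/kT = ln(1/0.101) = ln(9.90099) = 2.29263.
kT = 0.399 eV / 2.29263 = 0.1740 eV.

0.1740 eV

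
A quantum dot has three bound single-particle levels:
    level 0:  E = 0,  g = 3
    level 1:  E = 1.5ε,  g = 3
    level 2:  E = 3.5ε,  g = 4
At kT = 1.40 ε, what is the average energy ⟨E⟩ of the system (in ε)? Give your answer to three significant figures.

0.618 ε

Eᵢ/kT = 0, 1.0714, 2.5000.
Z = Σ gᵢe^(−Eᵢ/kT) = 3·e^(−0) + 3·e^(−1.0714) + 4·e^(−2.5000) = 3.0000 + 1.0276 + 0.32834 = 4.3559.
⟨E⟩ = Σ Eᵢ gᵢe^(−Eᵢ/kT) / Z = (0·3.0000 + 1.5·1.0276 + 3.5·0.32834) / 4.3559 = 0.618 ε.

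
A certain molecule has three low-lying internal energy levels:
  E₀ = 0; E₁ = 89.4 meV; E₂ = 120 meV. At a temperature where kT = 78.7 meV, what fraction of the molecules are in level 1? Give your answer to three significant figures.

Eᵢ/kT = 0, 1.1360, 1.5248.
Z = Σ e^(−Eᵢ/kT) = e^(−0) + e^(−1.1360) + e^(−1.5248) = 1.0000 + 0.32110 + 0.21766 = 1.5388.
P₁ = e^(−E₁/kT) / Z = 0.32110/1.5388 = 0.209.

0.209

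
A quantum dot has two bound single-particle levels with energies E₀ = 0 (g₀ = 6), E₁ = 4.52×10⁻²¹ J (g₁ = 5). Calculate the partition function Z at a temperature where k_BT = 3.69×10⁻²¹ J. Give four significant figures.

Eᵢ/kT = 0, 1.22493.
Z = Σ gᵢe^(−Eᵢ/kT) = 6·e^(−0) + 5·e^(−1.22493) = 6.00000 + 1.46889 = 7.46889.

Z = 7.469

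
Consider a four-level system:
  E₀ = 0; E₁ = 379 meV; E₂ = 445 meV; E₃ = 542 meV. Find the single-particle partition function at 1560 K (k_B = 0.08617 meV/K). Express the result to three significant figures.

Z = 1.11

k_BT = 0.08617 × 1560 K = 134.43 meV.
Eᵢ/kT = 0, 2.8193, 3.3103, 4.0318.
Z = Σ e^(−Eᵢ/kT) = e^(−0) + e^(−2.8193) + e^(−3.3103) + e^(−4.0318) = 1.0000 + 0.059648 + 0.036505 + 0.017742 = 1.1139.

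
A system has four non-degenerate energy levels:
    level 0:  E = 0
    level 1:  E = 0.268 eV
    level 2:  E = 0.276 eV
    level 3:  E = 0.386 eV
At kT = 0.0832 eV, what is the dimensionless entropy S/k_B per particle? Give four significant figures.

0.3528

Eᵢ/kT = 0, 3.22115, 3.31731, 4.63942.
Z = Σ e^(−Eᵢ/kT) = e^(−0) + e^(−3.22115) + e^(−3.31731) + e^(−4.63942) = 1.00000 + 0.0399091 + 0.0362502 + 0.00966330 = 1.08582.
⟨E⟩ = Σ EᵢPᵢ = 0.0224998 eV.
S/k_B = ln Z + ⟨E⟩/kT = ln(1.08582) + 0.0224998/0.0832 = 0.0823355 + 0.270430 = 0.3528.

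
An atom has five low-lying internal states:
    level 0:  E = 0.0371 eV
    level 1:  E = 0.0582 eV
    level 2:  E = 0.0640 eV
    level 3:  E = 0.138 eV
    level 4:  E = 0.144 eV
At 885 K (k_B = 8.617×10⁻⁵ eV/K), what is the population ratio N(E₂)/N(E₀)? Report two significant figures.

0.70

k_BT = 8.617×10⁻⁵ × 885 K = 0.07626 eV.
n₂/n₀ = exp[−(E₂−E₀)/kT] = exp(−(0.0269 eV)/(0.07626 eV)) = exp(-0.3527) = 0.70.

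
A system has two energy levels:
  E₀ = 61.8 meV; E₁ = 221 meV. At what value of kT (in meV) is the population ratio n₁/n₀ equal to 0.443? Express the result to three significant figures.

196 meV

n₁/n₀ = exp[−(E₁−E₀)/kT] = 0.443.
⇒ (E₁−E₀)/kT = ln(1/0.443) = ln(2.2573) = 0.81417.
kT = 159.2 meV / 0.81417 = 196 meV.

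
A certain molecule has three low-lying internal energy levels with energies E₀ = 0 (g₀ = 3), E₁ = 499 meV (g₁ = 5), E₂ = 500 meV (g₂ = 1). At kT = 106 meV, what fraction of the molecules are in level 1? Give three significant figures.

Eᵢ/kT = 0, 4.7075, 4.7170.
Z = Σ gᵢe^(−Eᵢ/kT) = 3·e^(−0) + 5·e^(−4.7075) + 1·e^(−4.7170) = 3.0000 + 0.045137 + 0.0089420 = 3.0541.
P₁ = g₁ e^(−E₁/kT) / Z = 0.045137/3.0541 = 0.0148.

0.0148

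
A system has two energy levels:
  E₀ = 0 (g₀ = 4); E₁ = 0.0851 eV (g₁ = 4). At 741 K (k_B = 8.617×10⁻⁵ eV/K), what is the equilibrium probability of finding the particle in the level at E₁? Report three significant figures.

k_BT = 8.617×10⁻⁵ × 741 K = 0.063852 eV.
Eᵢ/kT = 0, 1.3328.
Z = Σ gᵢe^(−Eᵢ/kT) = 4·e^(−0) + 4·e^(−1.3328) = 4.0000 + 1.0550 = 5.0550.
P₁ = g₁ e^(−E₁/kT) / Z = 1.0550/5.0550 = 0.209.

0.209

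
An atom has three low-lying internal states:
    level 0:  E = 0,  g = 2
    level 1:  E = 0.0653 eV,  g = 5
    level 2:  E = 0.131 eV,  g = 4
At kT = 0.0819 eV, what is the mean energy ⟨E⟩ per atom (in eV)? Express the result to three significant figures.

0.0500 eV

Eᵢ/kT = 0, 0.79731, 1.5995.
Z = Σ gᵢe^(−Eᵢ/kT) = 2·e^(−0) + 5·e^(−0.79731) + 4·e^(−1.5995) = 2.0000 + 2.2527 + 0.80799 = 5.0607.
⟨E⟩ = Σ Eᵢ gᵢe^(−Eᵢ/kT) / Z = (0·2.0000 + 0.0653·2.2527 + 0.131·0.80799) / 5.0607 = 0.0500 eV.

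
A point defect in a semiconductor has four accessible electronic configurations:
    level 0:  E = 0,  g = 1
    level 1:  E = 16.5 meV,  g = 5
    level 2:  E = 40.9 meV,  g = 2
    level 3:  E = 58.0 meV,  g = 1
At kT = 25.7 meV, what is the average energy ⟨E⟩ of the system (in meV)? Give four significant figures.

15.96 meV

Eᵢ/kT = 0, 0.642023, 1.59144, 2.25681.
Z = Σ gᵢe^(−Eᵢ/kT) = 1·e^(−0) + 5·e^(−0.642023) + 2·e^(−1.59144) + 1·e^(−2.25681) = 1.00000 + 2.63113 + 0.407264 + 0.104684 = 4.14308.
⟨E⟩ = Σ Eᵢ gᵢe^(−Eᵢ/kT) / Z = (0·1.00000 + 16.5·2.63113 + 40.9·0.407264 + 58.0·0.104684) / 4.14308 = 15.96 meV.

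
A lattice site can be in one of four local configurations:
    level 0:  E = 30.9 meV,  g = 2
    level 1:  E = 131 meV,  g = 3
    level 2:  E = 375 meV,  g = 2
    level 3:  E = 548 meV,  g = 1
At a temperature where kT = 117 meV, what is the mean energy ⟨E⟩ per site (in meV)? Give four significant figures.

81.07 meV

Eᵢ/kT = 0.264103, 1.11966, 3.20513, 4.68376.
Z = Σ gᵢe^(−Eᵢ/kT) = 2·e^(−0.264103) + 3·e^(−1.11966) + 2·e^(−3.20513) + 1·e^(−4.68376) = 1.53579 + 0.979172 + 0.0811073 + 0.00924419 = 2.60531.
⟨E⟩ = Σ Eᵢ gᵢe^(−Eᵢ/kT) / Z = (30.9·1.53579 + 131·0.979172 + 375·0.0811073 + 548·0.00924419) / 2.60531 = 81.07 meV.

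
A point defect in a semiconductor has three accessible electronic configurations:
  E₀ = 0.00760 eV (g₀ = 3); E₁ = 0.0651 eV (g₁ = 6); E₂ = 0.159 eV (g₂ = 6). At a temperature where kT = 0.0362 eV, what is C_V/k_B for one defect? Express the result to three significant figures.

Eᵢ/kT = 0.20994, 1.7983, 4.3923.
Z = Σ gᵢe^(−Eᵢ/kT) = 3·e^(−0.20994) + 6·e^(−1.7983) + 6·e^(−4.3923) = 2.4319 + 0.99348 + 0.074233 = 3.4996.
⟨E⟩ = 0.027135 eV, ⟨E²⟩ = 0.0017795 eV².
C_V/k_B = (⟨E²⟩ − ⟨E⟩²)/(kT)² = (0.0017795 − 0.00073631)/0.0013104 = 0.796.

0.796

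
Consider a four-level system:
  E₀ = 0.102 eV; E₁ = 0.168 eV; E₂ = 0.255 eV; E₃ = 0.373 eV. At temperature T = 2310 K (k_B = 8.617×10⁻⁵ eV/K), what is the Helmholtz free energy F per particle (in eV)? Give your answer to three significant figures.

k_BT = 8.617×10⁻⁵ × 2310 K = 0.19905 eV.
Eᵢ/kT = 0.51243, 0.84401, 1.2811, 1.8739.
Z = Σ e^(−Eᵢ/kT) = e^(−0.51243) + e^(−0.84401) + e^(−1.2811) + e^(−1.8739) = 0.59904 + 0.42998 + 0.27773 + 0.15352 = 1.4603.
F = −kT ln Z = −0.19905 × ln(1.4603) = −0.19905 × 0.37864 = -0.0754 eV.

-0.0754 eV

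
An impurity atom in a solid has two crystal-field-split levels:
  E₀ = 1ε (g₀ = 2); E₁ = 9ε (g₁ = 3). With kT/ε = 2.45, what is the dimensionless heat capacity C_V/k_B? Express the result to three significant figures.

0.546

Eᵢ/kT = 0.40816, 3.6735.
Z = Σ gᵢe^(−Eᵢ/kT) = 2·e^(−0.40816) + 3·e^(−3.6735) = 1.3297 + 0.076162 = 1.4059.
⟨E⟩ = 1.4334 ε, ⟨E²⟩ = 5.3338 ε².
C_V/k_B = (⟨E²⟩ − ⟨E⟩²)/(kT)² = (5.3338 − 2.0546)/6.0025 = 0.546.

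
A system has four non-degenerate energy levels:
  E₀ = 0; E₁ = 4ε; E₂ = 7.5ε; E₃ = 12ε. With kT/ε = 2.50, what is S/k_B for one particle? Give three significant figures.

0.637

Eᵢ/kT = 0, 1.6000, 3.0000, 4.8000.
Z = Σ e^(−Eᵢ/kT) = e^(−0) + e^(−1.6000) + e^(−3.0000) + e^(−4.8000) = 1.0000 + 0.20190 + 0.049787 + 0.0082297 = 1.2599.
⟨E⟩ = Σ EᵢPᵢ = 1.0158 ε.
S/k_B = ln Z + ⟨E⟩/kT = ln(1.2599) + 1.0158/2.50 = 0.23103 + 0.40632 = 0.637.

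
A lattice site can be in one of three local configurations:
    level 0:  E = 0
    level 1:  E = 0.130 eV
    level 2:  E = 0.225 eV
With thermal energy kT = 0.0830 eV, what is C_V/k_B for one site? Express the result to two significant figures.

0.63

Eᵢ/kT = 0, 1.566, 2.711.
Z = Σ e^(−Eᵢ/kT) = e^(−0) + e^(−1.566) + e^(−2.711) = 1.000 + 0.2089 + 0.06647 = 1.275.
⟨E⟩ = 0.03303 eV, ⟨E²⟩ = 0.005408 eV².
C_V/k_B = (⟨E²⟩ − ⟨E⟩²)/(kT)² = (0.005408 − 0.001091)/0.006889 = 0.63.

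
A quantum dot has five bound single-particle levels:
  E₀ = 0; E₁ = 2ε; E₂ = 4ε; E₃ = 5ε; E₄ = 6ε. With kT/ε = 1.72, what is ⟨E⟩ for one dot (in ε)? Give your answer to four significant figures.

Eᵢ/kT = 0, 1.16279, 2.32558, 2.90698, 3.48837.
Z = Σ e^(−Eᵢ/kT) = e^(−0) + e^(−1.16279) + e^(−2.32558) + e^(−2.90698) + e^(−3.48837) = 1.00000 + 0.312613 + 0.0977267 + 0.0546405 + 0.0305506 = 1.49553.
⟨E⟩ = Σ Eᵢ e^(−Eᵢ/kT) / Z = (0·1.00000 + 2·0.312613 + 4·0.0977267 + 5·0.0546405 + 6·0.0305506) / 1.49553 = 0.9847 ε.

0.9847 ε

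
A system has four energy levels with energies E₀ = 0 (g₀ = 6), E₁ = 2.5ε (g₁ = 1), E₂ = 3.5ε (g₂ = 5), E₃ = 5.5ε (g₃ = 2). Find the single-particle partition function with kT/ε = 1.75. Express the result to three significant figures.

Eᵢ/kT = 0, 1.4286, 2.0000, 3.1429.
Z = Σ gᵢe^(−Eᵢ/kT) = 6·e^(−0) + 1·e^(−1.4286) + 5·e^(−2.0000) + 2·e^(−3.1429) = 6.0000 + 0.23964 + 0.67668 + 0.086315 = 7.0026.

Z = 7.00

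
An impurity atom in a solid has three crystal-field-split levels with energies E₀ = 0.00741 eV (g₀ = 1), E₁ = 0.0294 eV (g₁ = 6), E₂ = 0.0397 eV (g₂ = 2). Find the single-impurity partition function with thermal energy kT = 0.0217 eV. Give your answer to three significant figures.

Z = 2.58

Eᵢ/kT = 0.34147, 1.3548, 1.8295.
Z = Σ gᵢe^(−Eᵢ/kT) = 1·e^(−0.34147) + 6·e^(−1.3548) + 2·e^(−1.8295) = 0.71072 + 1.5480 + 0.32099 = 2.5797.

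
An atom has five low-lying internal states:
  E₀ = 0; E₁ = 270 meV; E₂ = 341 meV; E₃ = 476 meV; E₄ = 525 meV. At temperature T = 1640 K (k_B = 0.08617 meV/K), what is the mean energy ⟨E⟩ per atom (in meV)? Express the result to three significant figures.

76.9 meV

k_BT = 0.08617 × 1640 K = 141.32 meV.
Eᵢ/kT = 0, 1.9106, 2.4130, 3.3682, 3.7150.
Z = Σ e^(−Eᵢ/kT) = e^(−0) + e^(−1.9106) + e^(−2.4130) + e^(−3.3682) + e^(−3.7150) = 1.0000 + 0.14799 + 0.089546 + 0.034452 + 0.024355 = 1.2963.
⟨E⟩ = Σ Eᵢ e^(−Eᵢ/kT) / Z = (0·1.0000 + 270·0.14799 + 341·0.089546 + 476·0.034452 + 525·0.024355) / 1.2963 = 76.9 meV.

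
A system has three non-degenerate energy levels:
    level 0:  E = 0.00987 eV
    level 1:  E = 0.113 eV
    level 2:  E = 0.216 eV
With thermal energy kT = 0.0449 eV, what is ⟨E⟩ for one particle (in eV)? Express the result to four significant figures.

0.02109 eV

Eᵢ/kT = 0.219822, 2.51670, 4.81069.
Z = Σ e^(−Eᵢ/kT) = e^(−0.219822) + e^(−2.51670) + e^(−4.81069) = 0.802662 + 0.0807256 + 0.00814224 = 0.891530.
⟨E⟩ = Σ Eᵢ e^(−Eᵢ/kT) / Z = (0.00987·0.802662 + 0.113·0.0807256 + 0.216·0.00814224) / 0.891530 = 0.02109 eV.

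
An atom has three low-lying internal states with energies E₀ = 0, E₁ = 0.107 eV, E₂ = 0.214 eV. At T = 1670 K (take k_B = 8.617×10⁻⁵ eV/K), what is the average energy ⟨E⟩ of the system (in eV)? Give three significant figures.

0.0583 eV

k_BT = 8.617×10⁻⁵ × 1670 K = 0.14390 eV.
Eᵢ/kT = 0, 0.74357, 1.4871.
Z = Σ e^(−Eᵢ/kT) = e^(−0) + e^(−0.74357) + e^(−1.4871) = 1.0000 + 0.47541 + 0.22603 = 1.7014.
⟨E⟩ = Σ Eᵢ e^(−Eᵢ/kT) / Z = (0·1.0000 + 0.107·0.47541 + 0.214·0.22603) / 1.7014 = 0.0583 eV.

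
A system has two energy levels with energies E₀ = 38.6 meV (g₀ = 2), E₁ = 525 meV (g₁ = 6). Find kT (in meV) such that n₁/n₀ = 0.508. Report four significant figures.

273.9 meV

n₁/n₀ = (g₁/g₀) exp[−(E₁−E₀)/kT] = 0.508.
⇒ (E₁−E₀)/kT = ln((6/2)/0.508) = ln(5.90551) = 1.77589.
kT = 486.4 meV / 1.77589 = 273.9 meV.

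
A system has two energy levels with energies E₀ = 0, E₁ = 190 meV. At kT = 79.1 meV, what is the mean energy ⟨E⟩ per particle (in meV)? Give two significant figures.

Eᵢ/kT = 0, 2.402.
Z = Σ e^(−Eᵢ/kT) = e^(−0) + e^(−2.402) = 1.000 + 0.09054 = 1.091.
⟨E⟩ = Σ Eᵢ e^(−Eᵢ/kT) / Z = (0·1.000 + 190·0.09054) / 1.091 = 16 meV.

16 meV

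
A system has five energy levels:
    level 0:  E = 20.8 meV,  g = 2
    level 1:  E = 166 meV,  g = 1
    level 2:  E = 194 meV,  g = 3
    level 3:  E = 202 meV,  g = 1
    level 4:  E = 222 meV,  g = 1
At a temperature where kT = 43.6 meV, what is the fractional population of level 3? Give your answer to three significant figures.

Eᵢ/kT = 0.47706, 3.8073, 4.4495, 4.6330, 5.0917.
Z = Σ gᵢe^(−Eᵢ/kT) = 2·e^(−0.47706) + 1·e^(−3.8073) + 3·e^(−4.4495) + 1·e^(−4.6330) + 1·e^(−5.0917) = 1.2412 + 0.022208 + 0.035053 + 0.0097255 + 0.0061476 = 1.3143.
P₃ = g₃ e^(−E₃/kT) / Z = 0.0097255/1.3143 = 0.00740.

0.00740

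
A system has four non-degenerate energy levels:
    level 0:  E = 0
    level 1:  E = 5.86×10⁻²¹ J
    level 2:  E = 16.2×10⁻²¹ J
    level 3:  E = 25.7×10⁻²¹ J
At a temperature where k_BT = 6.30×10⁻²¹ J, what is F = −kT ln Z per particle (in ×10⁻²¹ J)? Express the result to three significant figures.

-2.50 ×10⁻²¹ J

Eᵢ/kT = 0, 0.93016, 2.5714, 4.0794.
Z = Σ e^(−Eᵢ/kT) = e^(−0) + e^(−0.93016) + e^(−2.5714) + e^(−4.0794) = 1.0000 + 0.39449 + 0.076428 + 0.016918 = 1.4878.
F = −kT ln Z = −6.30 × ln(1.4878) = −6.30 × 0.39730 = -2.50 ×10⁻²¹ J.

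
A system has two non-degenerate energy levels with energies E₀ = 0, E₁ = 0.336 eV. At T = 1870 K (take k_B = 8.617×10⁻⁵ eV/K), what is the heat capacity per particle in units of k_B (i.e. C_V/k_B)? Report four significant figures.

0.4275

k_BT = 8.617×10⁻⁵ × 1870 K = 0.161138 eV.
Eᵢ/kT = 0, 2.08517.
Z = Σ e^(−Eᵢ/kT) = e^(−0) + e^(−2.08517) = 1.00000 + 0.124286 = 1.12429.
⟨E⟩ = 0.0371435 eV, ⟨E²⟩ = 0.0124802 eV².
C_V/k_B = (⟨E²⟩ − ⟨E⟩²)/(kT)² = (0.0124802 − 0.00137964)/0.0259655 = 0.4275.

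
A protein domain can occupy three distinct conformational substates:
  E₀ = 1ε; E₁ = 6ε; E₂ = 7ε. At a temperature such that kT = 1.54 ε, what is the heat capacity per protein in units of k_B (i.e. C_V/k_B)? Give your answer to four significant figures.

0.6407

Eᵢ/kT = 0.649351, 3.89610, 4.54545.
Z = Σ e^(−Eᵢ/kT) = e^(−0.649351) + e^(−3.89610) + e^(−4.54545) = 0.522385 + 0.0203210 + 0.0106154 = 0.553321.
⟨E⟩ = 1.29874 ε, ⟨E²⟩ = 3.20627 ε².
C_V/k_B = (⟨E²⟩ − ⟨E⟩²)/(kT)² = (3.20627 − 1.68673)/2.37160 = 0.6407.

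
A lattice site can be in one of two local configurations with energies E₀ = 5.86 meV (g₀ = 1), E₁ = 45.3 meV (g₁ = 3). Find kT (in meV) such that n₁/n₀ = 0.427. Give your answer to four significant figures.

20.23 meV

n₁/n₀ = (g₁/g₀) exp[−(E₁−E₀)/kT] = 0.427.
⇒ (E₁−E₀)/kT = ln((3/1)/0.427) = ln(7.02576) = 1.94958.
kT = 39.44 meV / 1.94958 = 20.23 meV.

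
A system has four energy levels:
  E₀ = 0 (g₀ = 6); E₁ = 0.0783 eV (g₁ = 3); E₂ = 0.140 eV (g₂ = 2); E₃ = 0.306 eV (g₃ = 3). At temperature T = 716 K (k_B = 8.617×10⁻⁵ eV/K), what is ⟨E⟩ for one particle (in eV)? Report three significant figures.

0.0143 eV

k_BT = 8.617×10⁻⁵ × 716 K = 0.061698 eV.
Eᵢ/kT = 0, 1.2691, 2.2691, 4.9596.
Z = Σ gᵢe^(−Eᵢ/kT) = 6·e^(−0) + 3·e^(−1.2691) + 2·e^(−2.2691) + 3·e^(−4.9596) = 6.0000 + 0.84325 + 0.20681 + 0.021047 = 7.0711.
⟨E⟩ = Σ Eᵢ gᵢe^(−Eᵢ/kT) / Z = (0·6.0000 + 0.0783·0.84325 + 0.140·0.20681 + 0.306·0.021047) / 7.0711 = 0.0143 eV.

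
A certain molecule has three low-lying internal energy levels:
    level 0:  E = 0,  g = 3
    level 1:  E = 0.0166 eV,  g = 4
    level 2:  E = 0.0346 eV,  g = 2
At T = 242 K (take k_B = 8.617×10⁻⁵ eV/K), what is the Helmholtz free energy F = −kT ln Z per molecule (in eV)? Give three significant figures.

-0.0343 eV

k_BT = 8.617×10⁻⁵ × 242 K = 0.020853 eV.
Eᵢ/kT = 0, 0.79605, 1.6592.
Z = Σ gᵢe^(−Eᵢ/kT) = 3·e^(−0) + 4·e^(−0.79605) + 2·e^(−1.6592) = 3.0000 + 1.8044 + 0.38058 = 5.1850.
F = −kT ln Z = −0.020853 × ln(5.1850) = −0.020853 × 1.6458 = -0.0343 eV.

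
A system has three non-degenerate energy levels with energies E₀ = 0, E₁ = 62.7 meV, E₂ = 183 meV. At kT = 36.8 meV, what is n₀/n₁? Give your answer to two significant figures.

n₀/n₁ = exp[−(E₀−E₁)/kT] = exp(−(-62.7 meV)/(36.8 meV)) = exp(1.704) = 5.5.

5.5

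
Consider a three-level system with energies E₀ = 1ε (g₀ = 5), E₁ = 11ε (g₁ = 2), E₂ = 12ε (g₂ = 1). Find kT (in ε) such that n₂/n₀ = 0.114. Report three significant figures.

19.6 ε

n₂/n₀ = (g₂/g₀) exp[−(E₂−E₀)/kT] = 0.114.
⇒ (E₂−E₀)/kT = ln((1/5)/0.114) = ln(1.7544) = 0.56213.
kT = 11ε / 0.56213 = 19.6 ε.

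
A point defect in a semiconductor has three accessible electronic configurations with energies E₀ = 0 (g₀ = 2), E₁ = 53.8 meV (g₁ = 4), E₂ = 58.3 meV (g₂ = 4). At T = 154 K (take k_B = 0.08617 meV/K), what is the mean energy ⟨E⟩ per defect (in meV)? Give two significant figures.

3.1 meV

k_BT = 0.08617 × 154 K = 13.27 meV.
Eᵢ/kT = 0, 4.054, 4.393.
Z = Σ gᵢe^(−Eᵢ/kT) = 2·e^(−0) + 4·e^(−4.054) + 4·e^(−4.393) = 2.000 + 0.06941 + 0.04945 = 2.119.
⟨E⟩ = Σ Eᵢ gᵢe^(−Eᵢ/kT) / Z = (0·2.000 + 53.8·0.06941 + 58.3·0.04945) / 2.119 = 3.1 meV.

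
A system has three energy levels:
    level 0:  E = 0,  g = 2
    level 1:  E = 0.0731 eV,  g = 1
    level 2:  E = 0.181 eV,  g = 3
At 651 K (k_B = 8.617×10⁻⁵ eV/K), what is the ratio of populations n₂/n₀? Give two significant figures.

k_BT = 8.617×10⁻⁵ × 651 K = 0.05610 eV.
n₂/n₀ = (g₂/g₀) exp[−(E₂−E₀)/kT] = (3/2) × exp(−(0.181 eV)/(0.05610 eV)) = (3/2) × exp(-3.226) = 0.060.

0.060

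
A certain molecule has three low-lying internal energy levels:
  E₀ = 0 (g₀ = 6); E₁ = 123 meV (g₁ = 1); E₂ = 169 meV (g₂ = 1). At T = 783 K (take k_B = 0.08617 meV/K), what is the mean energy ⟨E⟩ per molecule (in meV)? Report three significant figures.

5.39 meV

k_BT = 0.08617 × 783 K = 67.471 meV.
Eᵢ/kT = 0, 1.8230, 2.5048.
Z = Σ gᵢe^(−Eᵢ/kT) = 6·e^(−0) + 1·e^(−1.8230) + 1·e^(−2.5048) = 6.0000 + 0.16154 + 0.081692 = 6.2432.
⟨E⟩ = Σ Eᵢ gᵢe^(−Eᵢ/kT) / Z = (0·6.0000 + 123·0.16154 + 169·0.081692) / 6.2432 = 5.39 meV.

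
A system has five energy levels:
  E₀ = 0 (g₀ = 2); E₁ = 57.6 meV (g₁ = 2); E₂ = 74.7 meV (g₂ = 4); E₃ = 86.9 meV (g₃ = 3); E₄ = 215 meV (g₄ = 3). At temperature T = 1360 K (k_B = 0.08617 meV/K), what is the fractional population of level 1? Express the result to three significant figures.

k_BT = 0.08617 × 1360 K = 117.19 meV.
Eᵢ/kT = 0, 0.49151, 0.63743, 0.74153, 1.8346.
Z = Σ gᵢe^(−Eᵢ/kT) = 2·e^(−0) + 2·e^(−0.49151) + 4·e^(−0.63743) + 3·e^(−0.74153) + 3·e^(−1.8346) = 2.0000 + 1.2234 + 2.1146 + 1.4292 + 0.47903 = 7.2462.
P₁ = g₁ e^(−E₁/kT) / Z = 1.2234/7.2462 = 0.169.

0.169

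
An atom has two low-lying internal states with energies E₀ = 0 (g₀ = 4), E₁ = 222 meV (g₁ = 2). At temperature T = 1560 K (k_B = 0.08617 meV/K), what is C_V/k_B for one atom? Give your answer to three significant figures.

0.218

k_BT = 0.08617 × 1560 K = 134.43 meV.
Eᵢ/kT = 0, 1.6514.
Z = Σ gᵢe^(−Eᵢ/kT) = 4·e^(−0) + 2·e^(−1.6514) = 4.0000 + 0.38356 = 4.3836.
⟨E⟩ = 19.425 meV, ⟨E²⟩ = 4312.3 meV².
C_V/k_B = (⟨E²⟩ − ⟨E⟩²)/(kT)² = (4312.3 − 377.33)/18071 = 0.218.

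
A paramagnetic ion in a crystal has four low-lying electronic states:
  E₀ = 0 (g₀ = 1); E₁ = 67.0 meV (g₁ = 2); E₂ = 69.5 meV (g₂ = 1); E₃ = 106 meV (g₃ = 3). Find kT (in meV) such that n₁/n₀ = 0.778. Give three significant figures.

71.0 meV

n₁/n₀ = (g₁/g₀) exp[−(E₁−E₀)/kT] = 0.778.
⇒ (E₁−E₀)/kT = ln((2/1)/0.778) = ln(2.5707) = 0.94418.
kT = 67.0 meV / 0.94418 = 71.0 meV.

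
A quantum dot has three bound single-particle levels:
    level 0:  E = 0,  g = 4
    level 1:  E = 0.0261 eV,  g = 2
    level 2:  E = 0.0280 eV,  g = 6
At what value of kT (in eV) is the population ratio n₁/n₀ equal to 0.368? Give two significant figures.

n₁/n₀ = (g₁/g₀) exp[−(E₁−E₀)/kT] = 0.368.
⇒ (E₁−E₀)/kT = ln((2/4)/0.368) = ln(1.359) = 0.3067.
kT = 0.0261 eV / 0.3067 = 0.085 eV.

0.085 eV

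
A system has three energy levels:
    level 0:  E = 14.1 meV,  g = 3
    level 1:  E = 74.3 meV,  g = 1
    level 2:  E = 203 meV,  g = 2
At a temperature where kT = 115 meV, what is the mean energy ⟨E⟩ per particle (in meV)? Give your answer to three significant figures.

Eᵢ/kT = 0.12261, 0.64609, 1.7652.
Z = Σ gᵢe^(−Eᵢ/kT) = 3·e^(−0.12261) + 1·e^(−0.64609) + 2·e^(−1.7652) = 2.6538 + 0.52409 + 0.34231 = 3.5202.
⟨E⟩ = Σ Eᵢ gᵢe^(−Eᵢ/kT) / Z = (14.1·2.6538 + 74.3·0.52409 + 203·0.34231) / 3.5202 = 41.4 meV.

41.4 meV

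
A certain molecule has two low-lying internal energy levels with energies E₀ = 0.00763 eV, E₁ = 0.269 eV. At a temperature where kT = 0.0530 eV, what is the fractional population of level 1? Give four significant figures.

Eᵢ/kT = 0.143962, 5.07547.
Z = Σ e^(−Eᵢ/kT) = e^(−0.143962) + e^(−5.07547) = 0.865921 + 0.00624815 = 0.872169.
P₁ = e^(−E₁/kT) / Z = 0.00624815/0.872169 = 0.007164.

0.007164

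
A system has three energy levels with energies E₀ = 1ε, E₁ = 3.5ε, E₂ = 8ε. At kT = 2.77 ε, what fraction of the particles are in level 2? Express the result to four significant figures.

0.05378

Eᵢ/kT = 0.361011, 1.26354, 2.88809.
Z = Σ e^(−Eᵢ/kT) = e^(−0.361011) + e^(−1.26354) + e^(−2.88809) = 0.696971 + 0.282652 + 0.0556825 = 1.03531.
P₂ = e^(−E₂/kT) / Z = 0.0556825/1.03531 = 0.05378.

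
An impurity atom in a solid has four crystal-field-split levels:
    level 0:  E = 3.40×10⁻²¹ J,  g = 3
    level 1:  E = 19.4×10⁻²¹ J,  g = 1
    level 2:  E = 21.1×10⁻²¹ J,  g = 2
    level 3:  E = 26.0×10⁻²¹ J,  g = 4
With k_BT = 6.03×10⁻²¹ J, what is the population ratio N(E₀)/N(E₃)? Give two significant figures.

32

n₀/n₃ = (g₀/g₃) exp[−(E₀−E₃)/kT] = (3/4) × exp(−(-22.60 ×10⁻²¹ J)/(6.03 ×10⁻²¹ J)) = (3/4) × exp(3.748) = 32.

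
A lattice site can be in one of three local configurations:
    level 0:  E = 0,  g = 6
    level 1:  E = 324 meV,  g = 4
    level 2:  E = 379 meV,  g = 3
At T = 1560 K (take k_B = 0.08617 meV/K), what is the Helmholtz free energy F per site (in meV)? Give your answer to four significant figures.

-252.4 meV

k_BT = 0.08617 × 1560 K = 134.425 meV.
Eᵢ/kT = 0, 2.41027, 2.81942.
Z = Σ gᵢe^(−Eᵢ/kT) = 6·e^(−0) + 4·e^(−2.41027) + 3·e^(−2.81942) = 6.00000 + 0.359164 + 0.178922 = 6.53809.
F = −kT ln Z = −134.425 × ln(6.53809) = −134.425 × 1.87765 = -252.4 meV.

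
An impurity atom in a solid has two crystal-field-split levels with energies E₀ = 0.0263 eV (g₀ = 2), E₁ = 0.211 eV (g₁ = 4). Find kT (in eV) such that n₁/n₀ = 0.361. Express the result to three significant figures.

n₁/n₀ = (g₁/g₀) exp[−(E₁−E₀)/kT] = 0.361.
⇒ (E₁−E₀)/kT = ln((4/2)/0.361) = ln(5.5402) = 1.7120.
kT = 0.1847 eV / 1.7120 = 0.108 eV.

0.108 eV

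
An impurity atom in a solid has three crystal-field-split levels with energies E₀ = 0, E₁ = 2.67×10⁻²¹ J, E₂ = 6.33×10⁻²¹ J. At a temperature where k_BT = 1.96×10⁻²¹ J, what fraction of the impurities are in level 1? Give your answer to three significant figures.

0.198

Eᵢ/kT = 0, 1.3622, 3.2296.
Z = Σ e^(−Eᵢ/kT) = e^(−0) + e^(−1.3622) + e^(−3.2296) = 1.0000 + 0.25610 + 0.039573 = 1.2957.
P₁ = e^(−E₁/kT) / Z = 0.25610/1.2957 = 0.198.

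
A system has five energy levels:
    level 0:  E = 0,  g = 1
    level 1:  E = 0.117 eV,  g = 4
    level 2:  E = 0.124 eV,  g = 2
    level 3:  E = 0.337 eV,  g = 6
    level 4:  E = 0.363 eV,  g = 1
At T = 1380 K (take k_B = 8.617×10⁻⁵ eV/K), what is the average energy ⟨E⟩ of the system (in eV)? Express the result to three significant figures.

k_BT = 8.617×10⁻⁵ × 1380 K = 0.11891 eV.
Eᵢ/kT = 0, 0.98394, 1.0428, 2.8341, 3.0527.
Z = Σ gᵢe^(−Eᵢ/kT) = 1·e^(−0) + 4·e^(−0.98394) + 2·e^(−1.0428) + 6·e^(−2.8341) + 1·e^(−3.0527) = 1.0000 + 1.4953 + 0.70493 + 0.35263 + 0.047231 = 3.6001.
⟨E⟩ = Σ Eᵢ gᵢe^(−Eᵢ/kT) / Z = (0·1.0000 + 0.117·1.4953 + 0.124·0.70493 + 0.337·0.35263 + 0.363·0.047231) / 3.6001 = 0.111 eV.

0.111 eV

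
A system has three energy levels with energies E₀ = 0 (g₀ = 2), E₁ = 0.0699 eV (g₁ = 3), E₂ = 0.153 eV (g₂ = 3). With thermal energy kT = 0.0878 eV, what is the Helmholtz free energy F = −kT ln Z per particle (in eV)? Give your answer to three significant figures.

-0.119 eV

Eᵢ/kT = 0, 0.79613, 1.7426.
Z = Σ gᵢe^(−Eᵢ/kT) = 2·e^(−0) + 3·e^(−0.79613) + 3·e^(−1.7426) = 2.0000 + 1.3532 + 0.52519 = 3.8784.
F = −kT ln Z = −0.0878 × ln(3.8784) = −0.0878 × 1.3554 = -0.119 eV.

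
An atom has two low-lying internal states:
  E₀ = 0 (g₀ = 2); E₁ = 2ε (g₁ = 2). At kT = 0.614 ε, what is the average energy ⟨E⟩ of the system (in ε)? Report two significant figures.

Eᵢ/kT = 0, 3.257.
Z = Σ gᵢe^(−Eᵢ/kT) = 2·e^(−0) + 2·e^(−3.257) = 2.000 + 0.07701 = 2.077.
⟨E⟩ = Σ Eᵢ gᵢe^(−Eᵢ/kT) / Z = (0·2.000 + 2·0.07701) / 2.077 = 0.074 ε.

0.074 ε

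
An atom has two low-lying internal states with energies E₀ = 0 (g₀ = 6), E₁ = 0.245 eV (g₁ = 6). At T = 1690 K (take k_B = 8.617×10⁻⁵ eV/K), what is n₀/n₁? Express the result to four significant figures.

k_BT = 8.617×10⁻⁵ × 1690 K = 0.145627 eV.
n₀/n₁ = (g₀/g₁) exp[−(E₀−E₁)/kT] = (6/6) × exp(−(-0.245 eV)/(0.145627 eV)) = (6/6) × exp(1.68238) = 5.378.

5.378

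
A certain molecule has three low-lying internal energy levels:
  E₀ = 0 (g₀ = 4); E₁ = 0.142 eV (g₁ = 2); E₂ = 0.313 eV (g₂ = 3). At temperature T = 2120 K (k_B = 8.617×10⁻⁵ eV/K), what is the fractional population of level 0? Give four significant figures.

0.7326

k_BT = 8.617×10⁻⁵ × 2120 K = 0.182680 eV.
Eᵢ/kT = 0, 0.777316, 1.71338.
Z = Σ gᵢe^(−Eᵢ/kT) = 4·e^(−0) + 2·e^(−0.777316) + 3·e^(−1.71338) = 4.00000 + 0.919276 + 0.540766 = 5.46004.
P₀ = g₀ e^(−E₀/kT) / Z = 4.00000/5.46004 = 0.7326.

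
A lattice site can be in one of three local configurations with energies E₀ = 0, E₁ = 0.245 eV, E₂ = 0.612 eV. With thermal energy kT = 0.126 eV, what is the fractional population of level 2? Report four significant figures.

Eᵢ/kT = 0, 1.94444, 4.85714.
Z = Σ e^(−Eᵢ/kT) = e^(−0) + e^(−1.94444) + e^(−4.85714) = 1.00000 + 0.143067 + 0.00777268 = 1.15084.
P₂ = e^(−E₂/kT) / Z = 0.00777268/1.15084 = 0.006754.

0.006754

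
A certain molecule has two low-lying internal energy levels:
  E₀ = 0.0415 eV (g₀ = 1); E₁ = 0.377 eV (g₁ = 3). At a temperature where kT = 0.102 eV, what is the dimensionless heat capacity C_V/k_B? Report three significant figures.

Eᵢ/kT = 0.40686, 3.6961.
Z = Σ gᵢe^(−Eᵢ/kT) = 1·e^(−0.40686) + 3·e^(−3.6961) = 0.66574 + 0.074460 = 0.74020.
⟨E⟩ = 0.075249 eV, ⟨E²⟩ = 0.015846 eV².
C_V/k_B = (⟨E²⟩ − ⟨E⟩²)/(kT)² = (0.015846 − 0.0056624)/0.010404 = 0.979.

0.979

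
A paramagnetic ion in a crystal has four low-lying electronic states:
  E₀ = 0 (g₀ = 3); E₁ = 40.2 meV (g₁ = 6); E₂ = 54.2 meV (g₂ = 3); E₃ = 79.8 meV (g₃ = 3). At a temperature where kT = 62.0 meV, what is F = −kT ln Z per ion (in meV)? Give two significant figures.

Eᵢ/kT = 0, 0.6484, 0.8742, 1.287.
Z = Σ gᵢe^(−Eᵢ/kT) = 3·e^(−0) + 6·e^(−0.6484) + 3·e^(−0.8742) + 3·e^(−1.287) = 3.000 + 3.137 + 1.252 + 0.8283 = 8.217.
F = −kT ln Z = −62.0 × ln(8.217) = −62.0 × 2.106 = -130 meV.

-130 meV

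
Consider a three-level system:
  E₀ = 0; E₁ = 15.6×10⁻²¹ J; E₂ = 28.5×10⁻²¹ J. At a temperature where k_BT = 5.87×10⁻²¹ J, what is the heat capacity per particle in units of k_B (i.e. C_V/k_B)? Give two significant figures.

Eᵢ/kT = 0, 2.658, 4.855.
Z = Σ e^(−Eᵢ/kT) = e^(−0) + e^(−2.658) + e^(−4.855) = 1.000 + 0.07009 + 0.007789 = 1.078.
⟨E⟩ = 1.220, ⟨E²⟩ = 21.69.
C_V/k_B = (⟨E²⟩ − ⟨E⟩²)/(kT)² = (21.69 − 1.488)/34.46 = 0.59.

0.59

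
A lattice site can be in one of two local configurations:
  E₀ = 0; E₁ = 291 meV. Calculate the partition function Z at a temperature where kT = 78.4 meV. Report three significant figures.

Eᵢ/kT = 0, 3.7117.
Z = Σ e^(−Eᵢ/kT) = e^(−0) + e^(−3.7117) = 1.0000 + 0.024436 = 1.0244.

Z = 1.02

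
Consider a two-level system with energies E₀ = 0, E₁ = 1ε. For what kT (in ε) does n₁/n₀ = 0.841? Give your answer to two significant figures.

5.8 ε

n₁/n₀ = exp[−(E₁−E₀)/kT] = 0.841.
⇒ (E₁−E₀)/kT = ln(1/0.841) = ln(1.189) = 0.1731.
kT = 1ε / 0.1731 = 5.8 ε.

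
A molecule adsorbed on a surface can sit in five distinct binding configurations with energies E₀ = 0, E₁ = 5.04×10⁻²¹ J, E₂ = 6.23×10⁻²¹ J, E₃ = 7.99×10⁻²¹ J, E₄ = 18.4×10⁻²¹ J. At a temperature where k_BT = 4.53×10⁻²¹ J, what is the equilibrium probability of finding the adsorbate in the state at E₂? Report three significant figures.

Eᵢ/kT = 0, 1.1126, 1.3753, 1.7638, 4.0618.
Z = Σ e^(−Eᵢ/kT) = e^(−0) + e^(−1.1126) + e^(−1.3753) + e^(−1.7638) + e^(−4.0618) = 1.0000 + 0.32870 + 0.25276 + 0.17139 + 0.017218 = 1.7701.
P₂ = e^(−E₂/kT) / Z = 0.25276/1.7701 = 0.143.

0.143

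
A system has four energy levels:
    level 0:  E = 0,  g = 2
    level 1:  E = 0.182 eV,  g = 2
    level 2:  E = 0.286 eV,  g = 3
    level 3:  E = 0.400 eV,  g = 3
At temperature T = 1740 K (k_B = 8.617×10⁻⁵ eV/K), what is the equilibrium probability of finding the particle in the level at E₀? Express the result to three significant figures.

k_BT = 8.617×10⁻⁵ × 1740 K = 0.14994 eV.
Eᵢ/kT = 0, 1.2138, 1.9074, 2.6677.
Z = Σ gᵢe^(−Eᵢ/kT) = 2·e^(−0) + 2·e^(−1.2138) + 3·e^(−1.9074) + 3·e^(−2.6677) = 2.0000 + 0.59413 + 0.44540 + 0.20824 = 3.2478.
P₀ = g₀ e^(−E₀/kT) / Z = 2.0000/3.2478 = 0.616.

0.616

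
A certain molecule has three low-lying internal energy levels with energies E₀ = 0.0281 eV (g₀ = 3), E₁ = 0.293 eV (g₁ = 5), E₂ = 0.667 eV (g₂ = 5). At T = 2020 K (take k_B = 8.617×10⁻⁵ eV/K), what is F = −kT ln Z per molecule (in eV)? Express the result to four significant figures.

k_BT = 8.617×10⁻⁵ × 2020 K = 0.174063 eV.
Eᵢ/kT = 0.161436, 1.68330, 3.83195.
Z = Σ gᵢe^(−Eᵢ/kT) = 3·e^(−0.161436) + 5·e^(−1.68330) + 5·e^(−3.83195) = 2.55276 + 0.928800 + 0.108337 = 3.58990.
F = −kT ln Z = −0.174063 × ln(3.58990) = −0.174063 × 1.27812 = -0.2225 eV.

-0.2225 eV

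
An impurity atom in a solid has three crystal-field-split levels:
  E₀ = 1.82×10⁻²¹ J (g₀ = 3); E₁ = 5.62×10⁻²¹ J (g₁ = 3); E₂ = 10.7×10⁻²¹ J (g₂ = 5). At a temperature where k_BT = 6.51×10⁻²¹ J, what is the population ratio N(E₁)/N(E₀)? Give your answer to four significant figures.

n₁/n₀ = (g₁/g₀) exp[−(E₁−E₀)/kT] = (3/3) × exp(−(3.80 ×10⁻²¹ J)/(6.51 ×10⁻²¹ J)) = (3/3) × exp(-0.583717) = 0.5578.

0.5578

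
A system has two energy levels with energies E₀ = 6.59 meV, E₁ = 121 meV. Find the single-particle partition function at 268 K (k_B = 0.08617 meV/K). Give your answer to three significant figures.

Z = 0.757

k_BT = 0.08617 × 268 K = 23.094 meV.
Eᵢ/kT = 0.28536, 5.2395.
Z = Σ e^(−Eᵢ/kT) = e^(−0.28536) + e^(−5.2395) = 0.75174 + 0.0053029 = 0.75704.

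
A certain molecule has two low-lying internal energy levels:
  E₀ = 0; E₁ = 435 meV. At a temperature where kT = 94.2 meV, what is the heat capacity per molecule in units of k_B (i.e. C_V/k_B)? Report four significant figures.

0.2065

Eᵢ/kT = 0, 4.61783.
Z = Σ e^(−Eᵢ/kT) = e^(−0) + e^(−4.61783) = 1.00000 + 0.00987420 = 1.00987.
⟨E⟩ = 4.25330 meV, ⟨E²⟩ = 1850.18 meV².
C_V/k_B = (⟨E²⟩ − ⟨E⟩²)/(kT)² = (1850.18 − 18.0906)/8873.64 = 0.2065.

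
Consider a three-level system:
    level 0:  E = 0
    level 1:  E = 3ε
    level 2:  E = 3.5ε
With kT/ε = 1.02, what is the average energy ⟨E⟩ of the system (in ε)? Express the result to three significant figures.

Eᵢ/kT = 0, 2.9412, 3.4314.
Z = Σ e^(−Eᵢ/kT) = e^(−0) + e^(−2.9412) + e^(−3.4314) = 1.0000 + 0.052802 + 0.032342 = 1.0851.
⟨E⟩ = Σ Eᵢ e^(−Eᵢ/kT) / Z = (0·1.0000 + 3·0.052802 + 3.5·0.032342) / 1.0851 = 0.250 ε.

0.250 ε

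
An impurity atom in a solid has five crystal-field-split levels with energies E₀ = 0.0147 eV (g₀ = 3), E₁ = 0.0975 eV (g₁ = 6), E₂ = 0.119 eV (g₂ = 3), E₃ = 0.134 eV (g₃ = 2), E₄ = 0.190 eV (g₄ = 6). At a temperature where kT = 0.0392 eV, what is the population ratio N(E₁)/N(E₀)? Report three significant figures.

n₁/n₀ = (g₁/g₀) exp[−(E₁−E₀)/kT] = (6/3) × exp(−(0.0828 eV)/(0.0392 eV)) = (6/3) × exp(-2.1122) = 0.242.

0.242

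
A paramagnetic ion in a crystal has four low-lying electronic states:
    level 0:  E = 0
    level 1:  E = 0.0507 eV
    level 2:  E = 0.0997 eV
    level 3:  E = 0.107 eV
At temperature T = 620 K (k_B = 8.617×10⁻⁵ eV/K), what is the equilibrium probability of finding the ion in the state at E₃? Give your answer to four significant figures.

k_BT = 8.617×10⁻⁵ × 620 K = 0.0534254 eV.
Eᵢ/kT = 0, 0.948987, 1.86615, 2.00279.
Z = Σ e^(−Eᵢ/kT) = e^(−0) + e^(−0.948987) + e^(−1.86615) + e^(−2.00279) = 1.00000 + 0.387133 + 0.154718 + 0.134958 = 1.67681.
P₃ = e^(−E₃/kT) / Z = 0.134958/1.67681 = 0.08048.

0.08048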